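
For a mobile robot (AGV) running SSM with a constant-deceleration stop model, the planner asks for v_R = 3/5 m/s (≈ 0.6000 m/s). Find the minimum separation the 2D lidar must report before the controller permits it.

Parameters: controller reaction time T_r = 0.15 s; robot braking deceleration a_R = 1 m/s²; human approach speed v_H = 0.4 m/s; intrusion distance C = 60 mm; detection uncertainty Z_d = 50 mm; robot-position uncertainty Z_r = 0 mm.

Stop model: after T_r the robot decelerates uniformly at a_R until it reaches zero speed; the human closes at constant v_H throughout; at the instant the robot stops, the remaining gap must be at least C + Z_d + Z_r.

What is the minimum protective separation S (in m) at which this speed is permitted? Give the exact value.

S_min = 17/25 m = 0.6800 m

T_s = v_R/a_R = (3/5)/1 = 0.6000 s
reaction-phase robot travel = 0.6000·0.1500 = 0.0900 m
robot under decel: 0.6000²/(2·1.0000) = 0.1800 m
person approaches 0.4000·(0.1500+0.6000) = 0.3000 m
residual clearance needed = 0.0600+0.0500+0.0000 = 0.1100 m
S_min ≈ 0.0900+0.1800+0.3000+0.1100  ⇒  S_min = 17/25 m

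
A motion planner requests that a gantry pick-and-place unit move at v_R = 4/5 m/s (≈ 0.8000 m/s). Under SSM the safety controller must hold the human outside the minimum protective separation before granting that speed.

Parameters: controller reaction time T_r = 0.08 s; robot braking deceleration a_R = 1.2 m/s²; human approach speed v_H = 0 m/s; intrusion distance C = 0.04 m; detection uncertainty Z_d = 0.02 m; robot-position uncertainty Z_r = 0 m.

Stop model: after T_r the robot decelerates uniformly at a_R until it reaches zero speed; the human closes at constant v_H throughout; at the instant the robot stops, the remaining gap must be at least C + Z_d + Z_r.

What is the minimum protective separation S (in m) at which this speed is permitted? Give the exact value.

S_min = 293/750 m = 0.3907 m

T_s = v_R/a_R = (4/5)/(6/5) = 0.6667 s
robot in T_r: 0.8000·0.0800 = 0.0640 m
robot covers 0.8000·0.6667 − ½·1.2000·0.6667² = 0.2667 m while stopping
human closes 0.0000·0.7467 = 0.0000 m
margins: 0.0400+0.0200+0.0000 = 0.0600 m
S_min ≈ 0.0640+0.2667+0.0000+0.0600  ⇒  S_min = 293/750 m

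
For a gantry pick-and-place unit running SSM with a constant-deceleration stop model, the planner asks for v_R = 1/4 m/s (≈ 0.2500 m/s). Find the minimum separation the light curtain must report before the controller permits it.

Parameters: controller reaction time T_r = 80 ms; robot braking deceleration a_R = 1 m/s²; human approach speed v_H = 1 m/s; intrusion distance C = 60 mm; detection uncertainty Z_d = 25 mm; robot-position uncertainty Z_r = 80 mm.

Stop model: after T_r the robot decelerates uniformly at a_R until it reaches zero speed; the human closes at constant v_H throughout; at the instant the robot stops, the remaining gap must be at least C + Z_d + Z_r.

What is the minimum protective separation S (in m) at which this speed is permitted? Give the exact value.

S_min = 437/800 m = 0.5463 m

stop time T_s = (1/4)/1 = 0.2500 s
robot covers v_R·T_r = 0.2500·0.0800 = 0.0200 m before braking
robot under decel: 0.2500²/(2·1.0000) = 0.0312 m
human closes 1.0000·0.3300 = 0.3300 m
C+Z_d+Z_r = 0.0600+0.0250+0.0800 = 0.1650 m
S_min ≈ 0.0200+0.0312+0.3300+0.1650  ⇒  S_min = 437/800 m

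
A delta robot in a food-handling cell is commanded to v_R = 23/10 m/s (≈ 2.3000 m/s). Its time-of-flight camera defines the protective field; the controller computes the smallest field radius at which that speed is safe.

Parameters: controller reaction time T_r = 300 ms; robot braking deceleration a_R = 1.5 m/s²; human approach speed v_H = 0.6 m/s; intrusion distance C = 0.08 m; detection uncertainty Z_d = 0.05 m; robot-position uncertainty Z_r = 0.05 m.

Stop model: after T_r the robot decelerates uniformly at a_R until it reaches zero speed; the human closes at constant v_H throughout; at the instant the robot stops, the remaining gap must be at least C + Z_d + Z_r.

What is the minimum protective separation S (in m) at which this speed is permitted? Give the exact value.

S_min = 56/15 m = 3.7333 m

T_s = v_R/a_R = (23/10)/(3/2) = 1.5333 s
robot covers v_R·T_r = 2.3000·0.3000 = 0.6900 m before braking
braking distance = 2.3000²/(2·1.5000) = 1.7633 m
human closes 0.6000·1.8333 = 1.1000 m
C+Z_d+Z_r = 0.0800+0.0500+0.0500 = 0.1800 m
S_min ≈ 0.6900+1.7633+1.1000+0.1800  ⇒  S_min = 56/15 m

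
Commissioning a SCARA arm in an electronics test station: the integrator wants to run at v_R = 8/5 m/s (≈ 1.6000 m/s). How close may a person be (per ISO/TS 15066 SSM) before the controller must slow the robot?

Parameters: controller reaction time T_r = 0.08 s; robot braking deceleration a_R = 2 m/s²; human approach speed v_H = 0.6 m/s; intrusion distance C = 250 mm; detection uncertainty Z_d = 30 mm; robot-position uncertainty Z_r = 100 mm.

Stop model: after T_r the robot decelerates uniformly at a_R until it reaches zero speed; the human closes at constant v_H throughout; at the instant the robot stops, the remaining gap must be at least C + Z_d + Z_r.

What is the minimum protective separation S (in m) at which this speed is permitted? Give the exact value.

S_min = 419/250 m = 1.6760 m

stop time T_s = (8/5)/2 = 0.8000 s
robot covers v_R·T_r = 1.6000·0.0800 = 0.1280 m before braking
robot under decel: 1.6000²/(2·2.0000) = 0.6400 m
person approaches 0.6000·(0.0800+0.8000) = 0.5280 m
C+Z_d+Z_r = 0.2500+0.0300+0.1000 = 0.3800 m
S_min ≈ 0.1280+0.6400+0.5280+0.3800  ⇒  S_min = 419/250 m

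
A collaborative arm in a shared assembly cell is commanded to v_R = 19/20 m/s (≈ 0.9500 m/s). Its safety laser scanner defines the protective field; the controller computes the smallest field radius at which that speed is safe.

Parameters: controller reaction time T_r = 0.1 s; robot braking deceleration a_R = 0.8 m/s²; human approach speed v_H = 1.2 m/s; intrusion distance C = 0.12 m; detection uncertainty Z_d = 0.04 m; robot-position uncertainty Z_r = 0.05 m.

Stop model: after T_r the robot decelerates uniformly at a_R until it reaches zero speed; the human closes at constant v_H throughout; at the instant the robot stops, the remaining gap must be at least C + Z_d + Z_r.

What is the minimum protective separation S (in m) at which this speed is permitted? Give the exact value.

stop time T_s = (19/20)/(4/5) = 1.1875 s
reaction-phase robot travel = 0.9500·0.1000 = 0.0950 m
braking distance = 0.9500²/(2·0.8000) = 0.5641 m
human closes 1.2000·1.2875 = 1.5450 m
C+Z_d+Z_r = 0.1200+0.0400+0.0500 = 0.2100 m
S_min ≈ 0.0950+0.5641+1.5450+0.2100  ⇒  S_min = 309/128 m

S_min = 309/128 m = 2.4141 m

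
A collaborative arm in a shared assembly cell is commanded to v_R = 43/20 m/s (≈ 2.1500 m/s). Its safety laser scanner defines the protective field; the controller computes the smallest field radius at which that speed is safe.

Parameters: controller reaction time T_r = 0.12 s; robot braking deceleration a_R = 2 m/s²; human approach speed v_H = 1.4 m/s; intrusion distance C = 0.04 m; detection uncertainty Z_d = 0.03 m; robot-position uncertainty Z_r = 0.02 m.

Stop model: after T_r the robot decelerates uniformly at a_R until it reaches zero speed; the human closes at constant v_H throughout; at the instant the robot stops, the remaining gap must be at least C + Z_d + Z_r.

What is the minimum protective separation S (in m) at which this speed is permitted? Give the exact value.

stop time T_s = (43/20)/2 = 1.0750 s
reaction-phase robot travel = 2.1500·0.1200 = 0.2580 m
robot covers 2.1500·1.0750 − ½·2.0000·1.0750² = 1.1556 m while stopping
human closes 1.4000·1.1950 = 1.6730 m
C+Z_d+Z_r = 0.0400+0.0300+0.0200 = 0.0900 m
S_min ≈ 0.2580+1.1556+1.6730+0.0900  ⇒  S_min = 25413/8000 m

S_min = 25413/8000 m = 3.1766 m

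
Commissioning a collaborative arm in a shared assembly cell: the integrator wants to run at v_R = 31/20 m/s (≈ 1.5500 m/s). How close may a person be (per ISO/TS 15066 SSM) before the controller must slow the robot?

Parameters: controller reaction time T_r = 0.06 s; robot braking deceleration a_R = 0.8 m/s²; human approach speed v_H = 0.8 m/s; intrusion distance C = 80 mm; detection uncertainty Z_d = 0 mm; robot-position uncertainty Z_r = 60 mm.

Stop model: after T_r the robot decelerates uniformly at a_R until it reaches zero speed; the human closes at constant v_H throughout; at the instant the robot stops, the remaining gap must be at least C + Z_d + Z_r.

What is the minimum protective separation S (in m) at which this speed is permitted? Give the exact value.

S_min = 53321/16000 m = 3.3326 m

T_s = v_R/a_R = (31/20)/(4/5) = 1.9375 s
robot covers v_R·T_r = 1.5500·0.0600 = 0.0930 m before braking
braking distance = 1.5500²/(2·0.8000) = 1.5016 m
person approaches 0.8000·(0.0600+1.9375) = 1.5980 m
margins: 0.0800+0.0000+0.0600 = 0.1400 m
S_min ≈ 0.0930+1.5016+1.5980+0.1400  ⇒  S_min = 53321/16000 m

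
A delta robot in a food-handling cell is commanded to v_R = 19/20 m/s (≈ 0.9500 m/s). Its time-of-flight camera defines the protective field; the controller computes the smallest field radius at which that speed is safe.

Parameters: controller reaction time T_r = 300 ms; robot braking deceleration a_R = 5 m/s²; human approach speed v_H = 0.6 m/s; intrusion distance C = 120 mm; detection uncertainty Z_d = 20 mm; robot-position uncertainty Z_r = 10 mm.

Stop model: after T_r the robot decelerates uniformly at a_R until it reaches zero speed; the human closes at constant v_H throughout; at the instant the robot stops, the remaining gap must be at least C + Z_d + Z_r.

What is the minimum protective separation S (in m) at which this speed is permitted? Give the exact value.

S_min = 3277/4000 m = 0.8193 m

T_s = v_R/a_R = (19/20)/5 = 0.1900 s
robot in T_r: 0.9500·0.3000 = 0.2850 m
robot covers 0.9500·0.1900 − ½·5.0000·0.1900² = 0.0902 m while stopping
person approaches 0.6000·(0.3000+0.1900) = 0.2940 m
C+Z_d+Z_r = 0.1200+0.0200+0.0100 = 0.1500 m
S_min ≈ 0.2850+0.0902+0.2940+0.1500  ⇒  S_min = 3277/4000 m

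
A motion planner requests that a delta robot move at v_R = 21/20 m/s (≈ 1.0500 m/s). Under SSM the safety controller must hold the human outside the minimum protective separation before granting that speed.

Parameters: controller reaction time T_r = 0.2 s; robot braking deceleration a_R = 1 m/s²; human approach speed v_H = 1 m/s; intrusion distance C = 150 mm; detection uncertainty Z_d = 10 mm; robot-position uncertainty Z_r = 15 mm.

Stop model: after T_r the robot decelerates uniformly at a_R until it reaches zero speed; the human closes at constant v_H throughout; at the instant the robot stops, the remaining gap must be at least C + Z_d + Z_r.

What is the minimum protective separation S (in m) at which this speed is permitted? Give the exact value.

T_s = v_R/a_R = (21/20)/1 = 1.0500 s
robot covers v_R·T_r = 1.0500·0.2000 = 0.2100 m before braking
braking distance = 1.0500²/(2·1.0000) = 0.5513 m
person approaches 1.0000·(0.2000+1.0500) = 1.2500 m
residual clearance needed = 0.1500+0.0100+0.0150 = 0.1750 m
S_min ≈ 0.2100+0.5513+1.2500+0.1750  ⇒  S_min = 1749/800 m

S_min = 1749/800 m = 2.1862 m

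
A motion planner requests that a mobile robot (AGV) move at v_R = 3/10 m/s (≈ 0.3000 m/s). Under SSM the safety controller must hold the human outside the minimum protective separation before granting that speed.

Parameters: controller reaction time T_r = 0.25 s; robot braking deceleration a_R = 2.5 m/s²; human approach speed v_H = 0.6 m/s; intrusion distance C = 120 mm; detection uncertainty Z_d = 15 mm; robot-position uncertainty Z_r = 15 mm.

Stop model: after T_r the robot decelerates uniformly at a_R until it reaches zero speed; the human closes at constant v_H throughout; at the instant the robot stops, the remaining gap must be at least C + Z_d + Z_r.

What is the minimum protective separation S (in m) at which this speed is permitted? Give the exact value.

braking lasts T_s = (3/10)/(5/2) = 0.1200 s
reaction-phase robot travel = 0.3000·0.2500 = 0.0750 m
robot covers 0.3000·0.1200 − ½·2.5000·0.1200² = 0.0180 m while stopping
person approaches 0.6000·(0.2500+0.1200) = 0.2220 m
residual clearance needed = 0.1200+0.0150+0.0150 = 0.1500 m
S_min ≈ 0.0750+0.0180+0.2220+0.1500  ⇒  S_min = 93/200 m

S_min = 93/200 m = 0.4650 m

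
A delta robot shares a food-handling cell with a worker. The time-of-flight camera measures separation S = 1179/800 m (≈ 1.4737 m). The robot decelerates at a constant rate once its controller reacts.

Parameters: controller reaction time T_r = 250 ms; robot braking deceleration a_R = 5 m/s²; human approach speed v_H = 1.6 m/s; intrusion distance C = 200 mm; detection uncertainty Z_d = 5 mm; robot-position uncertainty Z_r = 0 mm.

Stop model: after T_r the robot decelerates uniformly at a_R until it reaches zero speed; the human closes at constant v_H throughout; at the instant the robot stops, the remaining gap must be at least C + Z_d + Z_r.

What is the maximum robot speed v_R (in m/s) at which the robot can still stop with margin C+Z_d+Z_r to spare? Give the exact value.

v_R_max = 5/4 m/s = 1.2500 m/s

at the boundary: (1/10)·v² + (57/100)·v + (-139/160) = 0
  disc = (57/100)² − 4·(1/10)·(-139/160) = 1681/2500 ; √disc = 41/50
  v_R = (−(57/100) + 41/50) / (2·(1/10)) = 5/4 m/s
check:
stop time T_s = (5/4)/5 = 0.2500 s
reaction-phase robot travel = 1.2500·0.2500 = 0.3125 m
robot under decel: 1.2500²/(2·5.0000) = 0.1562 m
human over T_r+T_s: 1.6000·(0.2500+0.2500) = 0.8000 m
margins: 0.2000+0.0050+0.0000 = 0.2050 m
sum ≈ 0.3125+0.1562+0.8000+0.2050 ≈ 1.4737 m = S ✓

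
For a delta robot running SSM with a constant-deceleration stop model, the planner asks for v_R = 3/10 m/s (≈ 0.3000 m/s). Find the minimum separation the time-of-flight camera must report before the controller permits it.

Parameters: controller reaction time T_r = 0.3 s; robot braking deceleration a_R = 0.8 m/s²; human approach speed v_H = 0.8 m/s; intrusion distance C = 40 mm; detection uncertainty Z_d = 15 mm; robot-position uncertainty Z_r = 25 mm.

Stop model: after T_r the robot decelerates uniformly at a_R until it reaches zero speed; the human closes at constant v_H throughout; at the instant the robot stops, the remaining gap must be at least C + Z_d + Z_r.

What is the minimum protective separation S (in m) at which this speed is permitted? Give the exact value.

S_min = 613/800 m = 0.7662 m

braking lasts T_s = (3/10)/(4/5) = 0.3750 s
robot covers v_R·T_r = 0.3000·0.3000 = 0.0900 m before braking
braking distance = 0.3000²/(2·0.8000) = 0.0563 m
human over T_r+T_s: 0.8000·(0.3000+0.3750) = 0.5400 m
residual clearance needed = 0.0400+0.0150+0.0250 = 0.0800 m
S_min ≈ 0.0900+0.0563+0.5400+0.0800  ⇒  S_min = 613/800 m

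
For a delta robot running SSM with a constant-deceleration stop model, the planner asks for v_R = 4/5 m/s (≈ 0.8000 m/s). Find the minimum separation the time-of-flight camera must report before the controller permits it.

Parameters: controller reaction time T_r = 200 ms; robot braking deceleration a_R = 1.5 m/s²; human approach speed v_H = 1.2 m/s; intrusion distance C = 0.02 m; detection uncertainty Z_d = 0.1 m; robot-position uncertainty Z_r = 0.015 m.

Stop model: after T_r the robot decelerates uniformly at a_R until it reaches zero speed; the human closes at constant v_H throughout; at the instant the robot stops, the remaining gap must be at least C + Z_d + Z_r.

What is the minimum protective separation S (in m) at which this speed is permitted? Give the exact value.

S_min = 833/600 m = 1.3883 m

stop time T_s = (4/5)/(3/2) = 0.5333 s
reaction-phase robot travel = 0.8000·0.2000 = 0.1600 m
robot covers 0.8000·0.5333 − ½·1.5000·0.5333² = 0.2133 m while stopping
human over T_r+T_s: 1.2000·(0.2000+0.5333) = 0.8800 m
C+Z_d+Z_r = 0.0200+0.1000+0.0150 = 0.1350 m
S_min ≈ 0.1600+0.2133+0.8800+0.1350  ⇒  S_min = 833/600 m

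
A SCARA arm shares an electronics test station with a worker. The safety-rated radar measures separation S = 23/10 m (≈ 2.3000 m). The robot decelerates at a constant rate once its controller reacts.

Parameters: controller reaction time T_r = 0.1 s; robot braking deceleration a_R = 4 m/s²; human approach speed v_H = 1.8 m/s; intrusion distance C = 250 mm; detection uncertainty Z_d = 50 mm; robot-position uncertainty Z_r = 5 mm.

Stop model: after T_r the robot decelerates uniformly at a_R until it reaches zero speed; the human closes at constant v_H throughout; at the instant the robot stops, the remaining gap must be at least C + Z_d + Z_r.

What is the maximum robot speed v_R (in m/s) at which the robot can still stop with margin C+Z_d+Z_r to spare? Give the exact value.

collect terms ⇒ (1/8)·v_R² + (11/20)·v_R + (-363/200) = 0
  disc = (11/20)² − 4·(1/8)·(-363/200) = 121/100 ; √disc = 11/10
  v_R = (−(11/20) + 11/10) / (2·(1/8)) = 11/5 m/s
check:
T_s = v_R/a_R = (11/5)/4 = 0.5500 s
reaction-phase robot travel = 2.2000·0.1000 = 0.2200 m
robot covers 2.2000·0.5500 − ½·4.0000·0.5500² = 0.6050 m while stopping
human closes 1.8000·0.6500 = 1.1700 m
residual clearance needed = 0.2500+0.0500+0.0050 = 0.3050 m
sum ≈ 0.2200+0.6050+1.1700+0.3050 ≈ 2.3000 m = S ✓

v_R_max = 11/5 m/s = 2.2000 m/s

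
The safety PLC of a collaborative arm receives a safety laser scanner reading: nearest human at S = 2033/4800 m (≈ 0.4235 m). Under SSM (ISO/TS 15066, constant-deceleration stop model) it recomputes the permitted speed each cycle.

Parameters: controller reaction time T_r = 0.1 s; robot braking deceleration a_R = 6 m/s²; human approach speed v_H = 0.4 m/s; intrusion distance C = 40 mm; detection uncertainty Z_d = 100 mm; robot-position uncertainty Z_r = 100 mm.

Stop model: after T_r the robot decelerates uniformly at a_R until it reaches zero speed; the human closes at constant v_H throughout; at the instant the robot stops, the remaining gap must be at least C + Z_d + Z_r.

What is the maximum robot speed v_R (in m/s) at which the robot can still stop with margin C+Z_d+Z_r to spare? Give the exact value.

collect terms ⇒ (1/12)·v_R² + (1/6)·v_R + (-689/4800) = 0
  disc = (1/6)² − 4·(1/12)·(-689/4800) = 121/1600 ; √disc = 11/40
  v_R = (−(1/6) + 11/40) / (2·(1/12)) = 13/20 m/s
check:
T_s = v_R/a_R = (13/20)/6 = 0.1083 s
reaction-phase robot travel = 0.6500·0.1000 = 0.0650 m
robot covers 0.6500·0.1083 − ½·6.0000·0.1083² = 0.0352 m while stopping
person approaches 0.4000·(0.1000+0.1083) = 0.0833 m
margins: 0.0400+0.1000+0.1000 = 0.2400 m
sum ≈ 0.0650+0.0352+0.0833+0.2400 ≈ 0.4235 m = S ✓

v_R_max = 13/20 m/s = 0.6500 m/s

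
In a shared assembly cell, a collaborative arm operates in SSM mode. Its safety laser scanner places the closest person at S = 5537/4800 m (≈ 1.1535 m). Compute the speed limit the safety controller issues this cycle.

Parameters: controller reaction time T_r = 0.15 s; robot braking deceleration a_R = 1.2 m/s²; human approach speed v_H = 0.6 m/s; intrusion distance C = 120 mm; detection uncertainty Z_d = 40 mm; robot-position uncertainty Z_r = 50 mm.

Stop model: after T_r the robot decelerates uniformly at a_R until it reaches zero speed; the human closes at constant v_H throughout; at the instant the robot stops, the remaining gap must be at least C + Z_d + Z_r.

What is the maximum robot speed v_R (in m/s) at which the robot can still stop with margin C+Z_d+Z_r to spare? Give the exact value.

v_R_max = 17/20 m/s = 0.8500 m/s

at the boundary: (5/12)·v² + (13/20)·v + (-4097/4800) = 0
  disc = (13/20)² − 4·(5/12)·(-4097/4800) = 26569/14400 ; √disc = 163/120
  v_R = (−(13/20) + 163/120) / (2·(5/12)) = 17/20 m/s
check:
T_s = v_R/a_R = (17/20)/(6/5) = 0.7083 s
reaction-phase robot travel = 0.8500·0.1500 = 0.1275 m
robot covers 0.8500·0.7083 − ½·1.2000·0.7083² = 0.3010 m while stopping
human closes 0.6000·0.8583 = 0.5150 m
C+Z_d+Z_r = 0.1200+0.0400+0.0500 = 0.2100 m
sum ≈ 0.1275+0.3010+0.5150+0.2100 ≈ 1.1535 m = S ✓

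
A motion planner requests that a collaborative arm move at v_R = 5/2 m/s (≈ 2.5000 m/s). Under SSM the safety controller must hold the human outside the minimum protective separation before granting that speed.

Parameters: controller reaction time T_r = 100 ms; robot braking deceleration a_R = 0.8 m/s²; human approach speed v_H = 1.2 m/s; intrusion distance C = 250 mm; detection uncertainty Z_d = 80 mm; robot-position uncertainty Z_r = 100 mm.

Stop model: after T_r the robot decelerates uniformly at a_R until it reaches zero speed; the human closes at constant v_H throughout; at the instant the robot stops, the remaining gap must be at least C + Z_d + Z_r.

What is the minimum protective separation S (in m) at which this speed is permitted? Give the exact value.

braking lasts T_s = (5/2)/(4/5) = 3.1250 s
reaction-phase robot travel = 2.5000·0.1000 = 0.2500 m
robot covers 2.5000·3.1250 − ½·0.8000·3.1250² = 3.9062 m while stopping
human over T_r+T_s: 1.2000·(0.1000+3.1250) = 3.8700 m
residual clearance needed = 0.2500+0.0800+0.1000 = 0.4300 m
S_min ≈ 0.2500+3.9062+3.8700+0.4300  ⇒  S_min = 1353/160 m

S_min = 1353/160 m = 8.4563 m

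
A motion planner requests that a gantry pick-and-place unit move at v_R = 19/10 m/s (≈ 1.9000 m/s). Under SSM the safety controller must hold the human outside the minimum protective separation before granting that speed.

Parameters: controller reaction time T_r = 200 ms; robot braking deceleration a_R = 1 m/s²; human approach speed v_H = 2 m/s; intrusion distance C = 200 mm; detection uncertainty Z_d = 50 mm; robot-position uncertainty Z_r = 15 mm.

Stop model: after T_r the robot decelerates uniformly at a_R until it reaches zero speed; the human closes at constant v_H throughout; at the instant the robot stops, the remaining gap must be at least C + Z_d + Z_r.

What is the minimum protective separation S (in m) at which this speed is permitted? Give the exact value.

S_min = 133/20 m = 6.6500 m

stop time T_s = (19/10)/1 = 1.9000 s
robot in T_r: 1.9000·0.2000 = 0.3800 m
braking distance = 1.9000²/(2·1.0000) = 1.8050 m
person approaches 2.0000·(0.2000+1.9000) = 4.2000 m
residual clearance needed = 0.2000+0.0500+0.0150 = 0.2650 m
S_min ≈ 0.3800+1.8050+4.2000+0.2650  ⇒  S_min = 133/20 m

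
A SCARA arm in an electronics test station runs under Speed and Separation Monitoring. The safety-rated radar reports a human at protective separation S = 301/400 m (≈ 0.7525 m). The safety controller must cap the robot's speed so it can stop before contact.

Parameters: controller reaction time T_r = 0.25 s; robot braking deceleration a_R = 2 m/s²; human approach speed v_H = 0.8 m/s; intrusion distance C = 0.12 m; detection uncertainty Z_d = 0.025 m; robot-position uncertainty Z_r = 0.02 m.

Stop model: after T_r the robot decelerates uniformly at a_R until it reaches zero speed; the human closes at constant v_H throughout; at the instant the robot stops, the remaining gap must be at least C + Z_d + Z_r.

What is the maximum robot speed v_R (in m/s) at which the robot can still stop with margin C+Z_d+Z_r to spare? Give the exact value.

at the boundary: (1/4)·v² + (13/20)·v + (-31/80) = 0
  disc = (13/20)² − 4·(1/4)·(-31/80) = 81/100 ; √disc = 9/10
  v_R = (−(13/20) + 9/10) / (2·(1/4)) = 1/2 m/s
check:
braking lasts T_s = (1/2)/2 = 0.2500 s
robot covers v_R·T_r = 0.5000·0.2500 = 0.1250 m before braking
robot under decel: 0.5000²/(2·2.0000) = 0.0625 m
person approaches 0.8000·(0.2500+0.2500) = 0.4000 m
residual clearance needed = 0.1200+0.0250+0.0200 = 0.1650 m
sum ≈ 0.1250+0.0625+0.4000+0.1650 ≈ 0.7525 m = S ✓

v_R_max = 1/2 m/s = 0.5000 m/s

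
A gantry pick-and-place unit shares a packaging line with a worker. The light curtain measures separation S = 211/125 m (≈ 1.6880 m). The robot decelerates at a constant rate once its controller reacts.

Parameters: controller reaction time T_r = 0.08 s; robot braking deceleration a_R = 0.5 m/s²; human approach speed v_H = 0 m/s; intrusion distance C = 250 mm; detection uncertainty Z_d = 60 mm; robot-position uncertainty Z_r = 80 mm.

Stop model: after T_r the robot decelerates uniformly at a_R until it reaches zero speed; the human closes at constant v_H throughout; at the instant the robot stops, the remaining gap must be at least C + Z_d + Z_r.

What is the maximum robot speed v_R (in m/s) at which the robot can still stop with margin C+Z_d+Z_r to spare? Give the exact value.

at the boundary: (1)·v² + (2/25)·v + (-649/500) = 0
  disc = (2/25)² − 4·(1)·(-649/500) = 3249/625 ; √disc = 57/25
  v_R = (−(2/25) + 57/25) / (2·(1)) = 11/10 m/s
check:
T_s = v_R/a_R = (11/10)/(1/2) = 2.2000 s
robot in T_r: 1.1000·0.0800 = 0.0880 m
robot covers 1.1000·2.2000 − ½·0.5000·2.2000² = 1.2100 m while stopping
human closes 0.0000·2.2800 = 0.0000 m
margins: 0.2500+0.0600+0.0800 = 0.3900 m
sum ≈ 0.0880+1.2100+0.0000+0.3900 ≈ 1.6880 m = S ✓

v_R_max = 11/10 m/s = 1.1000 m/s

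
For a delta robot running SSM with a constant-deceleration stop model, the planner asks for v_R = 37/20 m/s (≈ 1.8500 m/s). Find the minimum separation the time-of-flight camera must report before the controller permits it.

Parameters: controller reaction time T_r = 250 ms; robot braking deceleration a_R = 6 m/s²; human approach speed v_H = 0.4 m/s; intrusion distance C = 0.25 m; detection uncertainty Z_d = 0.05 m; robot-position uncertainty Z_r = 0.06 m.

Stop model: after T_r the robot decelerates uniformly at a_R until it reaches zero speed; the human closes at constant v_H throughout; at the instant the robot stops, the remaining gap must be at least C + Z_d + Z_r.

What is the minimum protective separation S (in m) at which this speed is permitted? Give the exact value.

S_min = 6389/4800 m = 1.3310 m

stop time T_s = (37/20)/6 = 0.3083 s
robot covers v_R·T_r = 1.8500·0.2500 = 0.4625 m before braking
robot under decel: 1.8500²/(2·6.0000) = 0.2852 m
human closes 0.4000·0.5583 = 0.2233 m
C+Z_d+Z_r = 0.2500+0.0500+0.0600 = 0.3600 m
S_min ≈ 0.4625+0.2852+0.2233+0.3600  ⇒  S_min = 6389/4800 m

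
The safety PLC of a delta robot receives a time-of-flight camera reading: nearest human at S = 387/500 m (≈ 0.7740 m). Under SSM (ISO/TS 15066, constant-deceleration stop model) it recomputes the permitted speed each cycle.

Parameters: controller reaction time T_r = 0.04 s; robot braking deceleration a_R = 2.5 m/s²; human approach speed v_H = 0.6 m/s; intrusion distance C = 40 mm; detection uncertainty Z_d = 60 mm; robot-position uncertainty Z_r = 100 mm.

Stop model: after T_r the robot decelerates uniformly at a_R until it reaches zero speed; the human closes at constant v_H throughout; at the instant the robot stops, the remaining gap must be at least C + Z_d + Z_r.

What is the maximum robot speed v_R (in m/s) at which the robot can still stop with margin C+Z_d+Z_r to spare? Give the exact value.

quadratic (1/5)·v² + (7/25)·v + (-11/20) = 0
  disc = (7/25)² − 4·(1/5)·(-11/20) = 324/625 ; √disc = 18/25
  v_R = (−(7/25) + 18/25) / (2·(1/5)) = 11/10 m/s
check:
stop time T_s = (11/10)/(5/2) = 0.4400 s
reaction-phase robot travel = 1.1000·0.0400 = 0.0440 m
braking distance = 1.1000²/(2·2.5000) = 0.2420 m
person approaches 0.6000·(0.0400+0.4400) = 0.2880 m
margins: 0.0400+0.0600+0.1000 = 0.2000 m
sum ≈ 0.0440+0.2420+0.2880+0.2000 ≈ 0.7740 m = S ✓

v_R_max = 11/10 m/s = 1.1000 m/s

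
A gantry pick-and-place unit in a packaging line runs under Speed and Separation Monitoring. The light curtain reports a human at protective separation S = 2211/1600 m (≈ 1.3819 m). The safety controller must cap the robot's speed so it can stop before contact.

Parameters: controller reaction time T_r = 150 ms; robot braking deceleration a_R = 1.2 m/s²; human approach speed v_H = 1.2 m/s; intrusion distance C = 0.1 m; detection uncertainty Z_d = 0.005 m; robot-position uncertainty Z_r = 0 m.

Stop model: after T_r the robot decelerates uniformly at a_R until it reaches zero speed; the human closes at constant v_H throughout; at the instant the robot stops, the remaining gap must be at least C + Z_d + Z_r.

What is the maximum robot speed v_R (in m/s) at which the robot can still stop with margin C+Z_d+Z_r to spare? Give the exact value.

collect terms ⇒ (5/12)·v_R² + (23/20)·v_R + (-351/320) = 0
  disc = (23/20)² − 4·(5/12)·(-351/320) = 5041/1600 ; √disc = 71/40
  v_R = (−(23/20) + 71/40) / (2·(5/12)) = 3/4 m/s
check:
T_s = v_R/a_R = (3/4)/(6/5) = 0.6250 s
reaction-phase robot travel = 0.7500·0.1500 = 0.1125 m
braking distance = 0.7500²/(2·1.2000) = 0.2344 m
human over T_r+T_s: 1.2000·(0.1500+0.6250) = 0.9300 m
residual clearance needed = 0.1000+0.0050+0.0000 = 0.1050 m
sum ≈ 0.1125+0.2344+0.9300+0.1050 ≈ 1.3819 m = S ✓

v_R_max = 3/4 m/s = 0.7500 m/s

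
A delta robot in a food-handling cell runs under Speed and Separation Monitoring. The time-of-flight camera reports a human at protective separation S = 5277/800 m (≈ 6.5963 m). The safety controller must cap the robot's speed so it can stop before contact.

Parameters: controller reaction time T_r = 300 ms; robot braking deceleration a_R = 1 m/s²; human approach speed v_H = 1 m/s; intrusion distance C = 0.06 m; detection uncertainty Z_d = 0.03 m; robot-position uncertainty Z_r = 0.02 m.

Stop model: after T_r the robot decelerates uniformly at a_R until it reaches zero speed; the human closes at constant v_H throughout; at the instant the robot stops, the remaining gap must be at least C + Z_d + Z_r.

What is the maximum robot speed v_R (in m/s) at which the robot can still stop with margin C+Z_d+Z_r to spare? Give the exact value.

quadratic (1/2)·v² + (13/10)·v + (-4949/800) = 0
  disc = (13/10)² − 4·(1/2)·(-4949/800) = 225/16 ; √disc = 15/4
  v_R = (−(13/10) + 15/4) / (2·(1/2)) = 49/20 m/s
check:
stop time T_s = (49/20)/1 = 2.4500 s
robot in T_r: 2.4500·0.3000 = 0.7350 m
robot covers 2.4500·2.4500 − ½·1.0000·2.4500² = 3.0013 m while stopping
human closes 1.0000·2.7500 = 2.7500 m
margins: 0.0600+0.0300+0.0200 = 0.1100 m
sum ≈ 0.7350+3.0013+2.7500+0.1100 ≈ 6.5963 m = S ✓

v_R_max = 49/20 m/s = 2.4500 m/s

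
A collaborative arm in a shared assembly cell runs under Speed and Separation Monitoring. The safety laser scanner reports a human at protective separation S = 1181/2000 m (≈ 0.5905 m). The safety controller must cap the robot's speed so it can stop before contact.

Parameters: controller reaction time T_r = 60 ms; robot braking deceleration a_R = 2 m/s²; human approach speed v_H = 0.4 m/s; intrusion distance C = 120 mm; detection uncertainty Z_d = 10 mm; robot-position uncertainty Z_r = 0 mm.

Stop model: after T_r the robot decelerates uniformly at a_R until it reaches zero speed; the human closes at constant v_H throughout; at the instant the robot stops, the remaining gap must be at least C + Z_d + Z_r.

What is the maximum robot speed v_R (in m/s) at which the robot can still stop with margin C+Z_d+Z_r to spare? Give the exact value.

at the boundary: (1/4)·v² + (13/50)·v + (-873/2000) = 0
  disc = (13/50)² − 4·(1/4)·(-873/2000) = 5041/10000 ; √disc = 71/100
  v_R = (−(13/50) + 71/100) / (2·(1/4)) = 9/10 m/s
check:
T_s = v_R/a_R = (9/10)/2 = 0.4500 s
robot covers v_R·T_r = 0.9000·0.0600 = 0.0540 m before braking
robot covers 0.9000·0.4500 − ½·2.0000·0.4500² = 0.2025 m while stopping
human closes 0.4000·0.5100 = 0.2040 m
C+Z_d+Z_r = 0.1200+0.0100+0.0000 = 0.1300 m
sum ≈ 0.0540+0.2025+0.2040+0.1300 ≈ 0.5905 m = S ✓

v_R_max = 9/10 m/s = 0.9000 m/s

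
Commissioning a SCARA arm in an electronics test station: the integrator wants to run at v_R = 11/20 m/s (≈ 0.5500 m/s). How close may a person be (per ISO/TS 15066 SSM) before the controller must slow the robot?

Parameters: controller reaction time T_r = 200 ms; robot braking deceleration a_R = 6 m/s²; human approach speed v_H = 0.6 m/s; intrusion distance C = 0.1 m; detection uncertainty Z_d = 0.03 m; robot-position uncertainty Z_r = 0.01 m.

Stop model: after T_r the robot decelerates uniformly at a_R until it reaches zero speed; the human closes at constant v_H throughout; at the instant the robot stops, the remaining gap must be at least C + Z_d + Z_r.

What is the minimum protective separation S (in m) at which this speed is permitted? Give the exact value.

T_s = v_R/a_R = (11/20)/6 = 0.0917 s
robot covers v_R·T_r = 0.5500·0.2000 = 0.1100 m before braking
robot covers 0.5500·0.0917 − ½·6.0000·0.0917² = 0.0252 m while stopping
human over T_r+T_s: 0.6000·(0.2000+0.0917) = 0.1750 m
residual clearance needed = 0.1000+0.0300+0.0100 = 0.1400 m
S_min ≈ 0.1100+0.0252+0.1750+0.1400  ⇒  S_min = 2161/4800 m

S_min = 2161/4800 m = 0.4502 m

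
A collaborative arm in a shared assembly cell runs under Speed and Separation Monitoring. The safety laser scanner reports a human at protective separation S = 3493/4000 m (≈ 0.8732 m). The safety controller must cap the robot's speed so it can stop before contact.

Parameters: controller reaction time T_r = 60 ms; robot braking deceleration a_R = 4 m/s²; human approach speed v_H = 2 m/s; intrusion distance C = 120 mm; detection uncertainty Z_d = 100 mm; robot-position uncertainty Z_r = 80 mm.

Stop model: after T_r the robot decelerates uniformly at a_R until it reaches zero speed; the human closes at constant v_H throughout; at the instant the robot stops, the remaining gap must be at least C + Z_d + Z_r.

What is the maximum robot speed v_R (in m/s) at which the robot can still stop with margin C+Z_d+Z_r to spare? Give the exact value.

quadratic (1/8)·v² + (14/25)·v + (-1813/4000) = 0
  disc = (14/25)² − 4·(1/8)·(-1813/4000) = 21609/40000 ; √disc = 147/200
  v_R = (−(14/25) + 147/200) / (2·(1/8)) = 7/10 m/s
check:
T_s = v_R/a_R = (7/10)/4 = 0.1750 s
reaction-phase robot travel = 0.7000·0.0600 = 0.0420 m
robot covers 0.7000·0.1750 − ½·4.0000·0.1750² = 0.0612 m while stopping
person approaches 2.0000·(0.0600+0.1750) = 0.4700 m
margins: 0.1200+0.1000+0.0800 = 0.3000 m
sum ≈ 0.0420+0.0612+0.4700+0.3000 ≈ 0.8732 m = S ✓

v_R_max = 7/10 m/s = 0.7000 m/s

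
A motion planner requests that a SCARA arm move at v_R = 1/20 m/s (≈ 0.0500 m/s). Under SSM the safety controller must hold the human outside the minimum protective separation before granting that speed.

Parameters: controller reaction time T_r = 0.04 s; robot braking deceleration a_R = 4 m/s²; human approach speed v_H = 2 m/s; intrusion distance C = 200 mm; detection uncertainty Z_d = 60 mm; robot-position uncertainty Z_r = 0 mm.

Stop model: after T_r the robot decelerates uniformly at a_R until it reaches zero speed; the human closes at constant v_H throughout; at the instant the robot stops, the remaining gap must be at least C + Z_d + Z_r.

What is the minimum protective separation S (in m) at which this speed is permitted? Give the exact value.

S_min = 5877/16000 m = 0.3673 m

stop time T_s = (1/20)/4 = 0.0125 s
reaction-phase robot travel = 0.0500·0.0400 = 0.0020 m
robot covers 0.0500·0.0125 − ½·4.0000·0.0125² = 0.0003 m while stopping
human closes 2.0000·0.0525 = 0.1050 m
residual clearance needed = 0.2000+0.0600+0.0000 = 0.2600 m
S_min ≈ 0.0020+0.0003+0.1050+0.2600  ⇒  S_min = 5877/16000 m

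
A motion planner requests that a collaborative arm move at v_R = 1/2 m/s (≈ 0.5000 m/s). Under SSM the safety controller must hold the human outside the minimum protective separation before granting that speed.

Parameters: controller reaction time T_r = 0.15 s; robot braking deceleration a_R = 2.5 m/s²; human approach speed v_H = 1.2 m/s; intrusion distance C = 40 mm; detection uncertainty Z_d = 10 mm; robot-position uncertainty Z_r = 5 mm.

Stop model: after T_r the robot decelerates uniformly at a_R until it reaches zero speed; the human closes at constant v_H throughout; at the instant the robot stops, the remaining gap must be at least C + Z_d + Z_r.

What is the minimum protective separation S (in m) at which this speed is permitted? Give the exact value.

S_min = 3/5 m = 0.6000 m

stop time T_s = (1/2)/(5/2) = 0.2000 s
reaction-phase robot travel = 0.5000·0.1500 = 0.0750 m
braking distance = 0.5000²/(2·2.5000) = 0.0500 m
human over T_r+T_s: 1.2000·(0.1500+0.2000) = 0.4200 m
margins: 0.0400+0.0100+0.0050 = 0.0550 m
S_min ≈ 0.0750+0.0500+0.4200+0.0550  ⇒  S_min = 3/5 m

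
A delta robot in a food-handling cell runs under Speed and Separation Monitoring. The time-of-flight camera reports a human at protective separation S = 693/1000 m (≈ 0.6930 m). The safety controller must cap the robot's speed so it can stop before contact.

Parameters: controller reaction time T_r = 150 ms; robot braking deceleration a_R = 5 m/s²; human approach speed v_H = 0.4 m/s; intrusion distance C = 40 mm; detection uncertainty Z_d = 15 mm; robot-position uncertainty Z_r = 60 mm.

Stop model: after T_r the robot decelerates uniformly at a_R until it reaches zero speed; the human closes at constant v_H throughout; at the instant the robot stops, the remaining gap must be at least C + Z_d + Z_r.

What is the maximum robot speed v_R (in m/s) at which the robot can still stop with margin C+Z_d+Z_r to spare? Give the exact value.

v_R_max = 7/5 m/s = 1.4000 m/s

collect terms ⇒ (1/10)·v_R² + (23/100)·v_R + (-259/500) = 0
  disc = (23/100)² − 4·(1/10)·(-259/500) = 2601/10000 ; √disc = 51/100
  v_R = (−(23/100) + 51/100) / (2·(1/10)) = 7/5 m/s
check:
stop time T_s = (7/5)/5 = 0.2800 s
reaction-phase robot travel = 1.4000·0.1500 = 0.2100 m
braking distance = 1.4000²/(2·5.0000) = 0.1960 m
person approaches 0.4000·(0.1500+0.2800) = 0.1720 m
C+Z_d+Z_r = 0.0400+0.0150+0.0600 = 0.1150 m
sum ≈ 0.2100+0.1960+0.1720+0.1150 ≈ 0.6930 m = S ✓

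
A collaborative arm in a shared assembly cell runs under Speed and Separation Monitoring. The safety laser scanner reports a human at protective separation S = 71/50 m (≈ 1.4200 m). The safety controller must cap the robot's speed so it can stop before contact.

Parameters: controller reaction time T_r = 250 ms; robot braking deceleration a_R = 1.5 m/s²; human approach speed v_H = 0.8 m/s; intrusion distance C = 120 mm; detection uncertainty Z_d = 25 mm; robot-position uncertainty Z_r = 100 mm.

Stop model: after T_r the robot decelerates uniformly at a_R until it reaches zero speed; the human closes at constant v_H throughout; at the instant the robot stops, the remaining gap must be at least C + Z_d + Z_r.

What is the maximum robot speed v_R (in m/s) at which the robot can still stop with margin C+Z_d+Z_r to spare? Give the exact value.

quadratic (1/3)·v² + (47/60)·v + (-39/40) = 0
  disc = (47/60)² − 4·(1/3)·(-39/40) = 6889/3600 ; √disc = 83/60
  v_R = (−(47/60) + 83/60) / (2·(1/3)) = 9/10 m/s
check:
braking lasts T_s = (9/10)/(3/2) = 0.6000 s
reaction-phase robot travel = 0.9000·0.2500 = 0.2250 m
robot under decel: 0.9000²/(2·1.5000) = 0.2700 m
person approaches 0.8000·(0.2500+0.6000) = 0.6800 m
residual clearance needed = 0.1200+0.0250+0.1000 = 0.2450 m
sum ≈ 0.2250+0.2700+0.6800+0.2450 ≈ 1.4200 m = S ✓

v_R_max = 9/10 m/s = 0.9000 m/s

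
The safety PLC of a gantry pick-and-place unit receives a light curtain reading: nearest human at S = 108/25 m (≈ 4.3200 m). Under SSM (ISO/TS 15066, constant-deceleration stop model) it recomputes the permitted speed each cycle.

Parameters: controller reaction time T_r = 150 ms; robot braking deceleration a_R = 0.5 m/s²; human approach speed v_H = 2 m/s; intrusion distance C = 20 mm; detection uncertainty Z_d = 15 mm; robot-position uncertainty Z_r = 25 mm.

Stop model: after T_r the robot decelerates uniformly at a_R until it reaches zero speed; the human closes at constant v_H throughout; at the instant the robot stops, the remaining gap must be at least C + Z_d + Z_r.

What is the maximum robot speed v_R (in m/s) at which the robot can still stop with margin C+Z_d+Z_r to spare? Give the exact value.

quadratic (1)·v² + (83/20)·v + (-99/25) = 0
  disc = (83/20)² − 4·(1)·(-99/25) = 529/16 ; √disc = 23/4
  v_R = (−(83/20) + 23/4) / (2·(1)) = 4/5 m/s
check:
stop time T_s = (4/5)/(1/2) = 1.6000 s
robot in T_r: 0.8000·0.1500 = 0.1200 m
robot under decel: 0.8000²/(2·0.5000) = 0.6400 m
person approaches 2.0000·(0.1500+1.6000) = 3.5000 m
margins: 0.0200+0.0150+0.0250 = 0.0600 m
sum ≈ 0.1200+0.6400+3.5000+0.0600 ≈ 4.3200 m = S ✓

v_R_max = 4/5 m/s = 0.8000 m/s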